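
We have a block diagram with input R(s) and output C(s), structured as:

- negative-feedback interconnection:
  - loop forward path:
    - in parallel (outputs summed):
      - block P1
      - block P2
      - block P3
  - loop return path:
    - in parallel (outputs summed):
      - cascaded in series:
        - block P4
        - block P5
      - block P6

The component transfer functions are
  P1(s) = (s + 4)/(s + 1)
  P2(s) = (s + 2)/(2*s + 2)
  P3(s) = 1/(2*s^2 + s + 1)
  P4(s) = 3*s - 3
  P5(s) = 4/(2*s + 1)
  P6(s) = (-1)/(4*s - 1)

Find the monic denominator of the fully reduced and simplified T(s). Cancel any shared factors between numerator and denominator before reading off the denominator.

Reducing step by step:

Step 1. parallel reduction of P1, P2, P3; result (6*s^3 + 23*s^2 + 15*s + 12)/(4*s^3 + 6*s^2 + 4*s + 2)
Step 2. combine P4, P5 in series; result (12*s - 12)/(2*s + 1)
Step 3. combine (P4*P5), P6 in parallel; result (48*s^2 - 62*s + 11)/(8*s^2 + 2*s - 1)
Step 4. feedback reduction of (P1+P2+P3), ((P4*P5)+P6); result (48*s^5 + 196*s^4 + 160*s^3 + 103*s^2 + 9*s - 12)/(320*s^5 + 788*s^4 - 600*s^3 - 83*s^2 - 579*s + 130)
That last expression is T(s), already simplified. Scaling its denominator by 1/320 (the reciprocal of the leading coefficient) yields the monic denominator.

Answer: s^5 + 197*s^4/80 - 15*s^3/8 - 83*s^2/320 - 579*s/320 + 13/32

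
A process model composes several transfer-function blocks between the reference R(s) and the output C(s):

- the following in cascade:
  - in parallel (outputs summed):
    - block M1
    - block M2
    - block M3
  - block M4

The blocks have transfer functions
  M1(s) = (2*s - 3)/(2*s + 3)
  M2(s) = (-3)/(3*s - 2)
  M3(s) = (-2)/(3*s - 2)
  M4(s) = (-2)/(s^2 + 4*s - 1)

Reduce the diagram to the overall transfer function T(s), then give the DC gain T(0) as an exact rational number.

Reducing step by step:

1. sum the parallel branches M1, M2, M3: (6*s^2 - 23*s - 9)/(6*s^2 + 5*s - 6)
2. multiply (M1+M2+M3), M4 (series): (-12*s^2 + 46*s + 18)/(6*s^4 + 29*s^3 + 8*s^2 - 29*s + 6)
DC gain: substitute s = 0 into T(s) from step 2: T(0) = 18/6 = 3.

Answer: 3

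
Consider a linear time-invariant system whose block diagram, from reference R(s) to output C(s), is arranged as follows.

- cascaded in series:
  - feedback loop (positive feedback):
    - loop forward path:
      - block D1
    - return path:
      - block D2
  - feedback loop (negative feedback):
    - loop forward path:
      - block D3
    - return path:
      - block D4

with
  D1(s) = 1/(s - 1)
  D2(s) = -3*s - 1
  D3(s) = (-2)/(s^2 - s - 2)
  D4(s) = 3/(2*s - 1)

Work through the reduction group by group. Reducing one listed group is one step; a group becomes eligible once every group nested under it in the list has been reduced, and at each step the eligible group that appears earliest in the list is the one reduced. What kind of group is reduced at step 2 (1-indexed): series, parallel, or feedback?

(1) apply the feedback formula to D1, D2
(2) collapse the loop (D3 forward, D4 return)
(3) reduce the series chain [D1/(1-D1*D2)], [D3/(1+D3*D4)]
The group at step 2 is a feedback group.

Final answer: feedback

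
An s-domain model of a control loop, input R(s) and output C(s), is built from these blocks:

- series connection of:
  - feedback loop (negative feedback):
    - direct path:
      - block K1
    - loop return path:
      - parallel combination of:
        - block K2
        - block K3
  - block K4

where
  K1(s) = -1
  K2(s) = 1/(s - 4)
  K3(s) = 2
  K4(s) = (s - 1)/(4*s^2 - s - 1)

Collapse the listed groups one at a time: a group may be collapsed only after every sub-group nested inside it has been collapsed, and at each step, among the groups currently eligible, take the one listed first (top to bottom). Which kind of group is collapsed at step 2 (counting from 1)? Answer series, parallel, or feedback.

Answer: feedback

Working:
Step 1. combine K2, K3 in parallel
Step 2. close the feedback loop around K1, (K2+K3)
Step 3. combine [K1/(1+K1*(K2+K3))], K4 in series
At step 2 the group reduced is feedback.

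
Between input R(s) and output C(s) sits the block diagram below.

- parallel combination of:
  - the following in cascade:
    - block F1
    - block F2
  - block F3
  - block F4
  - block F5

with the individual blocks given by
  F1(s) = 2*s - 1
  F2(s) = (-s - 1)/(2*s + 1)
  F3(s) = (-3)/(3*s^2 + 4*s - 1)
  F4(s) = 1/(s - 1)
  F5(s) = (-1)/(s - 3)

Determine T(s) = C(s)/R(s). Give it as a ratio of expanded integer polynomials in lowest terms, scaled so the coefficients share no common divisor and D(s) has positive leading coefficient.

The answer is (-6*s^6 + 13*s^5 + 27*s^4 - 50*s^3 - 19*s^2 + 9*s - 10)/(6*s^5 - 13*s^4 - 24*s^3 + 24*s^2 + 10*s - 3).

Reasoning:
(1) series reduction of F1, F2: (-2*s^2 - s + 1)/(2*s + 1)
(2) parallel reduction of (F1*F2), F3, F4, F5 - this is the overall T(s), already in the required normalized form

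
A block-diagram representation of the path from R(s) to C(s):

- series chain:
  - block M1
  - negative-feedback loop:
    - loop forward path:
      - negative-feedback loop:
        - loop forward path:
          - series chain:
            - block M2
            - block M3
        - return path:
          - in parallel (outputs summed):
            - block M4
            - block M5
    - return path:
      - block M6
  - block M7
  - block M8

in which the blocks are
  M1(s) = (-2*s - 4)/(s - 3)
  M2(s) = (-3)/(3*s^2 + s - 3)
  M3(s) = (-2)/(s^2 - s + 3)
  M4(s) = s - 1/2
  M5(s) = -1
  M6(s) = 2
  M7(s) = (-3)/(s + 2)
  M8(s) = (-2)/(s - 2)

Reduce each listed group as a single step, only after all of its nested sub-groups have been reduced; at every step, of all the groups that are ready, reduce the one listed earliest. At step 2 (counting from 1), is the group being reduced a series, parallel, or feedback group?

Answer: parallel

Working:
1. cascade M2, M3
2. add M4, M5 (parallel)
3. apply the feedback formula to (M2*M3), (M4+M5)
4. feedback reduction of [(M2*M3)/(1+(M2*M3)*(M4+M5))], M6
5. series reduction of M1, [[(M2*M3)/(1+(M2*M3)*(M4+M5))]/(1+[(M2*M3)/(1+(M2*M3)*(M4+M5))]*M6)], M7, M8
So the answer for step 2 is parallel.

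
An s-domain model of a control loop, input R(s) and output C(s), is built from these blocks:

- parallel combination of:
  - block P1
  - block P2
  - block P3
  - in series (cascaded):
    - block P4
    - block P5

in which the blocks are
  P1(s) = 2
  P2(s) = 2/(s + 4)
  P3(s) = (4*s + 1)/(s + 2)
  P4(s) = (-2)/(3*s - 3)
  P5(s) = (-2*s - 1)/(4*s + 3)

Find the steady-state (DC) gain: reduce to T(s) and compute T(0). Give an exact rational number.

Step 1: multiply P4, P5 (series) = (4*s + 2)/(12*s^2 - 3*s - 9)
Step 2: reduce the parallel group P1, P2, P3, (P4*P5) = (72*s^4 + 358*s^3 + 167*s^2 - 307*s - 200)/(12*s^4 + 69*s^3 + 69*s^2 - 78*s - 72)
The step-2 result is T(s). Setting s = 0: T(0) = -200/(-72) = 25/9.

Final answer: 25/9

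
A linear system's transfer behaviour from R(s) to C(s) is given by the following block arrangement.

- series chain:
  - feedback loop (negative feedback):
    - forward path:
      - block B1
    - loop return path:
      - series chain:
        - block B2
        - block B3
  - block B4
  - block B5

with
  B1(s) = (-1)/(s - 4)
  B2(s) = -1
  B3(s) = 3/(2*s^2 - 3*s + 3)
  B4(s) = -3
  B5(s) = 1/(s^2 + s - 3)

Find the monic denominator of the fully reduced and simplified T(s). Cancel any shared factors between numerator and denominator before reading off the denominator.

Step 1 - reduce the series chain B2, B3 -> (-3)/(2*s^2 - 3*s + 3)
Step 2 - apply the feedback formula to B1, (B2*B3) -> (-2*s^2 + 3*s - 3)/(2*s^3 - 11*s^2 + 15*s - 9)
Step 3 - series reduction of [B1/(1+B1*(B2*B3))], B4, B5 -> (6*s^2 - 9*s + 9)/(2*s^5 - 9*s^4 - 2*s^3 + 39*s^2 - 54*s + 27)
The result of step 3 is T(s) in lowest terms. Its denominator has leading coefficient 2; dividing the denominator through by 2 makes it monic.

Answer: s^5 - 9*s^4/2 - s^3 + 39*s^2/2 - 27*s + 27/2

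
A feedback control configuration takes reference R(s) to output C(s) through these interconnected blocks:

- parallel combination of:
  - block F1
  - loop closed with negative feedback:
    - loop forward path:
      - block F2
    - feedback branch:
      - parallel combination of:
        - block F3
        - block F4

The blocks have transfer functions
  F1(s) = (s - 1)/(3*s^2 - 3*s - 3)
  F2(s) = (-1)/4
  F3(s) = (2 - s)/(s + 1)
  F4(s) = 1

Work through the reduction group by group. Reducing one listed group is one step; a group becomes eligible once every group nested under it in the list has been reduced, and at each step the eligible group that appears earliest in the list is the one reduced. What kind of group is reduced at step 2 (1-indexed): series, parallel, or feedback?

[1] combine F3, F4 in parallel
[2] feedback reduction of F2, (F3+F4)
[3] combine F1, [F2/(1+F2*(F3+F4))] in parallel
Step 2: feedback.

Hence the answer: feedback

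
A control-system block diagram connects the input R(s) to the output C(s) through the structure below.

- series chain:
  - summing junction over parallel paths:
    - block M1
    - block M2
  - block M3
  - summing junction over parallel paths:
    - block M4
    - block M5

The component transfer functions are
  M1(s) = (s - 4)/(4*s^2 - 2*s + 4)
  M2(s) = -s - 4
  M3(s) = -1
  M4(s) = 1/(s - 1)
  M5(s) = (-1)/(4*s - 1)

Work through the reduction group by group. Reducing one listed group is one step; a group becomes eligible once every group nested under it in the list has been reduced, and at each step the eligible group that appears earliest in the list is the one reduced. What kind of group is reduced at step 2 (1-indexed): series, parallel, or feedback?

Reducing step by step:

1. reduce the parallel group M1, M2
2. add M4, M5 (parallel)
3. cascade (M1+M2), M3, (M4+M5)
So the answer for step 2 is parallel.

Answer: parallel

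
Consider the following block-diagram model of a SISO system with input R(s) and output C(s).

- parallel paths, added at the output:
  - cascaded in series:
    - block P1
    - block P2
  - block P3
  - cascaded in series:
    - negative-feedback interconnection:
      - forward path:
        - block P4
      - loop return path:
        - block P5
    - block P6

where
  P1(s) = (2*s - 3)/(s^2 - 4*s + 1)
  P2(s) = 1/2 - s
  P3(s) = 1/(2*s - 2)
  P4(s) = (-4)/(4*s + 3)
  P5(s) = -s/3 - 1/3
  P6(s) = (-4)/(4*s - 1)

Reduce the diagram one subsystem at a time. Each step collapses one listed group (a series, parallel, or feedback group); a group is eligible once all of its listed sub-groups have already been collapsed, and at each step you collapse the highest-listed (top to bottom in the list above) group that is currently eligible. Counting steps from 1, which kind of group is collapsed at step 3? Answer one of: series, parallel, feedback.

(1) reduce the series chain P1, P2
(2) apply the feedback formula to P4, P5
(3) multiply [P4/(1+P4*P5)], P6 (series)
(4) reduce the parallel group (P1*P2), P3, ([P4/(1+P4*P5)]*P6)
At step 3 the group reduced is series.

Answer: series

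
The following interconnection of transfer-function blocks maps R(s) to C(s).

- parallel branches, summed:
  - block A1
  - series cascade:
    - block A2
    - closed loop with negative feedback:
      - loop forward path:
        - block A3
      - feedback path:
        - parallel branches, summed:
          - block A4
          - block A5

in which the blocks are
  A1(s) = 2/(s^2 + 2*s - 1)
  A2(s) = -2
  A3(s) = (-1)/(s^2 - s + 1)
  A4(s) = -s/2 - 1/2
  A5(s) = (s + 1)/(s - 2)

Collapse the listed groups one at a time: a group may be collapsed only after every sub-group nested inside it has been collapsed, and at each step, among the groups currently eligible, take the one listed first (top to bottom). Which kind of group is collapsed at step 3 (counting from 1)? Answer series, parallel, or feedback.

[1] sum the parallel branches A4, A5
[2] close the feedback loop around A3, (A4+A5)
[3] reduce the series chain A2, [A3/(1+A3*(A4+A5))]
[4] parallel reduction of A1, (A2*[A3/(1+A3*(A4+A5))])
Step 3 collapses a series group.

Answer: series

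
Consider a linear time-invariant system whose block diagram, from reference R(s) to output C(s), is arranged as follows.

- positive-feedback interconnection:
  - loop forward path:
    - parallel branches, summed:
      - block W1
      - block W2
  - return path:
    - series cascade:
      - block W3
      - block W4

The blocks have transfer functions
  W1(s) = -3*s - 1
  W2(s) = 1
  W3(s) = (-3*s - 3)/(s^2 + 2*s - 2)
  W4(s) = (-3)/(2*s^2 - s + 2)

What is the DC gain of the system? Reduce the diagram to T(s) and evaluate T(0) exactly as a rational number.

Step 1 - parallel reduction of W1, W2 gives -3*s
Step 2 - combine W3, W4 in series gives (9*s + 9)/(2*s^4 + 3*s^3 - 4*s^2 + 6*s - 4)
Step 3 - collapse the loop ((W1+W2) forward, (W3*W4) return) gives (-6*s^5 - 9*s^4 + 12*s^3 - 18*s^2 + 12*s)/(2*s^4 + 3*s^3 + 23*s^2 + 33*s - 4)
The step-3 result is T(s). Setting s = 0: T(0) = 0/(-4) = 0.

Therefore the answer is 0.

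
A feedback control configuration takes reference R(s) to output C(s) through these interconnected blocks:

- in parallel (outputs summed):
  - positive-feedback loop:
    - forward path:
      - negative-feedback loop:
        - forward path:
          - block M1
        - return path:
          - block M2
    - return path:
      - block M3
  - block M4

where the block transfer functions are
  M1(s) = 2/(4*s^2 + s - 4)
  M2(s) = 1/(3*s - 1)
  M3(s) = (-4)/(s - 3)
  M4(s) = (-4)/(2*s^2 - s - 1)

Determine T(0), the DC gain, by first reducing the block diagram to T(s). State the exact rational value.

Step 1: collapse the loop (M1 forward, M2 return) = (6*s - 2)/(12*s^3 - s^2 - 13*s + 6)
Step 2: collapse the loop ([M1/(1+M1*M2)] forward, M3 return) = (6*s^2 - 20*s + 6)/(12*s^4 - 37*s^3 - 10*s^2 + 69*s - 26)
Step 3: sum the parallel branches [[M1/(1+M1*M2)]/(1-[M1/(1+M1*M2)]*M3)], M4 = (-36*s^4 + 102*s^3 + 66*s^2 - 262*s + 98)/(24*s^6 - 86*s^5 + 5*s^4 + 185*s^3 - 111*s^2 - 43*s + 26)
That last expression is T(s); at s = 0 only the constant terms survive, so T(0) = 98/26 = 49/13.

Answer: 49/13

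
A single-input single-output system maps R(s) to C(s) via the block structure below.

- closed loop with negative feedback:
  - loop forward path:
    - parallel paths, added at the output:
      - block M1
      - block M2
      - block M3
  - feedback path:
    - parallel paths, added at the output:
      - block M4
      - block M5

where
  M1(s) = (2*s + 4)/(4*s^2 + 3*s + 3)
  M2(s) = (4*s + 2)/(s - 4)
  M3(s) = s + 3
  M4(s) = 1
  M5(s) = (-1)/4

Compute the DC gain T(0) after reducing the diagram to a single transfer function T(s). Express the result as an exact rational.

First reduce the diagram to T(s).

Step 1. combine M1, M2, M3 in parallel -> (4*s^4 + 15*s^3 - 26*s^2 - 25*s - 46)/(4*s^3 - 13*s^2 - 9*s - 12)
Step 2. sum the parallel branches M4, M5 -> 3/4
Step 3. reduce the feedback loop with forward (M1+M2+M3) and return (M4+M5) -> (16*s^4 + 60*s^3 - 104*s^2 - 100*s - 184)/(12*s^4 + 61*s^3 - 130*s^2 - 111*s - 186)
DC gain: substitute s = 0 into T(s) from step 3: T(0) = -184/(-186) = 92/93.

Answer: 92/93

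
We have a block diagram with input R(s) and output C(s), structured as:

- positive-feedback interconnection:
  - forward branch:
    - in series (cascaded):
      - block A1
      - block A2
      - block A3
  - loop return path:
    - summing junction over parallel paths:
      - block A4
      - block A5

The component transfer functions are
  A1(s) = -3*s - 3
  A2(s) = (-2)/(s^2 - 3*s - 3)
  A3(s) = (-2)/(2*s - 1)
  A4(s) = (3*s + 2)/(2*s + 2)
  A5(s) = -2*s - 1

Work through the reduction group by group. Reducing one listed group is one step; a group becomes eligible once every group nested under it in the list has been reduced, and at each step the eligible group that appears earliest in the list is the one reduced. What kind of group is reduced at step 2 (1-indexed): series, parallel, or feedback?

The answer is parallel.

Reasoning:
Step 1: reduce the series chain A1, A2, A3
Step 2: sum the parallel branches A4, A5
Step 3: close the feedback loop around (A1*A2*A3), (A4+A5)
Step 2: parallel.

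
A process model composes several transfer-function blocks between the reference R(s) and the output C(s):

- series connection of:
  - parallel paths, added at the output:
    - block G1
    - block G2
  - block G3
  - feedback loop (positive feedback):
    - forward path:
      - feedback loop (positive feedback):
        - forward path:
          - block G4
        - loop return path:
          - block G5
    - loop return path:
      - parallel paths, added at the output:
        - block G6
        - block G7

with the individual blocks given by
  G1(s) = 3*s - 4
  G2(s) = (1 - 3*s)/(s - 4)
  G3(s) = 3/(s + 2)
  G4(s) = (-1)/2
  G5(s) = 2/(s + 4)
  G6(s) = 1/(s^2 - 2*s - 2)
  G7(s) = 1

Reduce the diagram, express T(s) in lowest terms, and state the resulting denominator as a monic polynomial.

Answer: s^5 + 2*s^4/3 - 73*s^3/3 - 22*s^2/3 + 104*s + 64

Working:
Step 1. parallel reduction of G1, G2; result (3*s^2 - 19*s + 17)/(s - 4)
Step 2. close the feedback loop around G4, G5; result (-s - 4)/(2*s + 10)
Step 3. combine G6, G7 in parallel; result (s^2 - 2*s - 1)/(s^2 - 2*s - 2)
Step 4. feedback reduction of [G4/(1-G4*G5)], (G6+G7); result (-s^3 - 2*s^2 + 10*s + 8)/(3*s^3 + 8*s^2 - 33*s - 24)
Step 5. combine (G1+G2), G3, [[G4/(1-G4*G5)]/(1-[G4/(1-G4*G5)]*(G6+G7))] in series; result (-9*s^5 + 39*s^4 + 153*s^3 - 600*s^2 + 54*s + 408)/(3*s^5 + 2*s^4 - 73*s^3 - 22*s^2 + 312*s + 192)
No further cancellation is possible in the step-5 result, so that is T(s). Its denominator becomes monic after dividing by the leading coefficient 3.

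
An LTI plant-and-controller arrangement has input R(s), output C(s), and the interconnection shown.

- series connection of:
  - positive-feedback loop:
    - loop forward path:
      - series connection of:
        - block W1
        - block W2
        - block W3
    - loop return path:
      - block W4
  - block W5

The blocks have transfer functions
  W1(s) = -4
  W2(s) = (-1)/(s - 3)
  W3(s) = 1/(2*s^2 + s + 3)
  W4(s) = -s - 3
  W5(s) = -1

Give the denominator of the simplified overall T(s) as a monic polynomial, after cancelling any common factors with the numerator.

Step 1 - combine W1, W2, W3 in series gives 4/(2*s^3 - 5*s^2 - 9)
Step 2 - apply the feedback formula to (W1*W2*W3), W4 gives 4/(2*s^3 - 5*s^2 + 4*s + 3)
Step 3 - series reduction of [(W1*W2*W3)/(1-(W1*W2*W3)*W4)], W5 gives (-4)/(2*s^3 - 5*s^2 + 4*s + 3)
The result of step 3 is T(s) in lowest terms. Its denominator has leading coefficient 2; dividing the denominator through by 2 makes it monic.

Answer: s^3 - 5*s^2/2 + 2*s + 3/2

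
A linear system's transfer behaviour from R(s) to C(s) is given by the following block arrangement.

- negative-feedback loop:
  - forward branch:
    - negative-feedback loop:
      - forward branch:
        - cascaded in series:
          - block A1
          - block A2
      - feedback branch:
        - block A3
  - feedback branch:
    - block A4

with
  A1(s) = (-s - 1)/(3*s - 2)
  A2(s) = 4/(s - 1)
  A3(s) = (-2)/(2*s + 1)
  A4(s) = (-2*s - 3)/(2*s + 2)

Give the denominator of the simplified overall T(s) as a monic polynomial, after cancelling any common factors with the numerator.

The answer is s^3 + s^2/6 + 23*s/6 + 8/3.

Reasoning:
Step 1 - combine A1, A2 in series: (-4*s - 4)/(3*s^2 - 5*s + 2)
Step 2 - feedback reduction of (A1*A2), A3: (-8*s^2 - 12*s - 4)/(6*s^3 - 7*s^2 + 7*s + 10)
Step 3 - reduce the feedback loop with forward [(A1*A2)/(1+(A1*A2)*A3)] and return A4: (-8*s^2 - 12*s - 4)/(6*s^3 + s^2 + 23*s + 16)
The result of step 3 is T(s) in lowest terms. Its denominator has leading coefficient 6; dividing the denominator through by 6 makes it monic.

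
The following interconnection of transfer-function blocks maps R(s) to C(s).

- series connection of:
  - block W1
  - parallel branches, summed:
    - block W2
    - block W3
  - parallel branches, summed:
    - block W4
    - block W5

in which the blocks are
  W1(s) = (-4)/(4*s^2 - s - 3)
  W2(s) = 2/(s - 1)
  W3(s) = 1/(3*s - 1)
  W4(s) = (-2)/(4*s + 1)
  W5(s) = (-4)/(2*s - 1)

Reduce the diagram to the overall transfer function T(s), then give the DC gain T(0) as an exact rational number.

Answer: -8

Working:
Step 1: sum the parallel branches W2, W3; result (7*s - 3)/(3*s^2 - 4*s + 1)
Step 2: combine W4, W5 in parallel; result (-20*s - 2)/(8*s^2 - 2*s - 1)
Step 3: cascade W1, (W2+W3), (W4+W5); result (560*s^2 - 184*s - 24)/(96*s^6 - 176*s^5 + 18*s^4 + 109*s^3 - 45*s^2 - 5*s + 3)
That last expression is T(s); at s = 0 only the constant terms survive, so T(0) = -24/3 = -8.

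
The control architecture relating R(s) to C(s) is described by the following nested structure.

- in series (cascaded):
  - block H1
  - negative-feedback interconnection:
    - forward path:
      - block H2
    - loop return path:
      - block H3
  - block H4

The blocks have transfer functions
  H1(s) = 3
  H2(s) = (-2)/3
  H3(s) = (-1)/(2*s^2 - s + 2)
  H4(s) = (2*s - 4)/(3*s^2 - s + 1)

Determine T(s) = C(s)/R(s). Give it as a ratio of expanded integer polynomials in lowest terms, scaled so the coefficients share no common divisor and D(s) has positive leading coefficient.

The answer is (-24*s^3 + 60*s^2 - 48*s + 48)/(18*s^4 - 15*s^3 + 33*s^2 - 11*s + 8).

Reasoning:
[1] feedback reduction of H2, H3, giving (-4*s^2 + 2*s - 4)/(6*s^2 - 3*s + 8)
[2] series reduction of H1, [H2/(1+H2*H3)], H4; the result is T(s) itself (integer coefficients, no common factor, positive leading denominator coefficient)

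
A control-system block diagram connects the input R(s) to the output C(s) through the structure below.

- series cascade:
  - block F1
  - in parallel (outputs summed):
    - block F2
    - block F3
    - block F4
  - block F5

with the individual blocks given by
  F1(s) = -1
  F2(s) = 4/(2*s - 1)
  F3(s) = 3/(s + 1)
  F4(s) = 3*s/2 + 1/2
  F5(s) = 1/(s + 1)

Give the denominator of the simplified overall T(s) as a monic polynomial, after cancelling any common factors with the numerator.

First reduce the diagram to T(s).

Step 1. reduce the parallel group F2, F3, F4: (6*s^3 + 5*s^2 + 18*s + 1)/(4*s^2 + 2*s - 2)
Step 2. reduce the series chain F1, (F2+F3+F4), F5: (-6*s^3 - 5*s^2 - 18*s - 1)/(4*s^3 + 6*s^2 - 2)
Step 2 gives the fully reduced T(s), with no common factor left to cancel. The denominator's leading coefficient is 4, so divide each of its coefficients by 4 to get the monic form.

Answer: s^3 + 3*s^2/2 - 1/2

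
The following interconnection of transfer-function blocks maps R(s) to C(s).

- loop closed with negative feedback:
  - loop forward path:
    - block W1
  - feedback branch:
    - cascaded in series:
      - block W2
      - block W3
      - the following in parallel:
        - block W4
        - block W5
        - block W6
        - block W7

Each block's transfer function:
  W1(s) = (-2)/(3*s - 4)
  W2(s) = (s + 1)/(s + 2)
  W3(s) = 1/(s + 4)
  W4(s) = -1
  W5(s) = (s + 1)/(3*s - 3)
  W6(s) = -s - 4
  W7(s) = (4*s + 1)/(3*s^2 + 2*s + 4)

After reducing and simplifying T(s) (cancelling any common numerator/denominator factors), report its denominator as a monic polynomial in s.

Reducing step by step:

1. add W4, W5, W6, W7 (parallel), giving (-9*s^4 - 39*s^3 + 26*s^2 - 21*s + 61)/(9*s^3 - 3*s^2 + 6*s - 12)
2. multiply W2, W3, (W4+W5+W6+W7) (series), giving (-9*s^5 - 48*s^4 - 13*s^3 + 5*s^2 + 40*s + 61)/(9*s^5 + 51*s^4 + 60*s^3 - 24*s - 96)
3. collapse the loop (W1 forward, (W2*W3*(W4+W5+W6+W7)) return), giving (-18*s^5 - 102*s^4 - 120*s^3 + 48*s + 192)/(27*s^6 + 135*s^5 + 72*s^4 - 214*s^3 - 82*s^2 - 272*s + 262)
The result of step 3 is T(s) in lowest terms. Its denominator has leading coefficient 27; dividing the denominator through by 27 makes it monic.

Answer: s^6 + 5*s^5 + 8*s^4/3 - 214*s^3/27 - 82*s^2/27 - 272*s/27 + 262/27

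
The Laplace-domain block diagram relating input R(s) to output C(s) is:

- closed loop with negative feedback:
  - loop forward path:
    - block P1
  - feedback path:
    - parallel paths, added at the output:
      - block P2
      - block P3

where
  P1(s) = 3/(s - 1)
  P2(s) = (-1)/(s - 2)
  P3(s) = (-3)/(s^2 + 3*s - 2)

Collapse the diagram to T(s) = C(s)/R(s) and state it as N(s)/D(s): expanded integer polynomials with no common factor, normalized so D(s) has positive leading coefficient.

1. parallel reduction of P2, P3, giving (-s^2 - 6*s + 8)/(s^3 + s^2 - 8*s + 4)
2. apply the feedback formula to P1, (P2+P3): this yields T(s), and no further normalization is needed

Therefore the answer is (3*s^3 + 3*s^2 - 24*s + 12)/(s^4 - 12*s^2 - 6*s + 20).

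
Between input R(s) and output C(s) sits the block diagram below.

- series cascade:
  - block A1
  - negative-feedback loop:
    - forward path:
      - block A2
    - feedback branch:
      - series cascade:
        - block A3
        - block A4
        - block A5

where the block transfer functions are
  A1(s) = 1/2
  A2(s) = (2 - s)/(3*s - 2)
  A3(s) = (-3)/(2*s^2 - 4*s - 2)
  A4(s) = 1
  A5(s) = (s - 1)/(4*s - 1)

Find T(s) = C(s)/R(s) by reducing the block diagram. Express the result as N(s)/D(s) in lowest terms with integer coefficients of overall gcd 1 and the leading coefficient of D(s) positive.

The answer is (-4*s^4 + 17*s^3 - 16*s^2 - 5*s + 2)/(24*s^4 - 70*s^3 + 27*s^2 + 5*s + 2).

Reasoning:
Step 1: series reduction of A3, A4, A5 = (3 - 3*s)/(8*s^3 - 18*s^2 - 4*s + 2)
Step 2: reduce the feedback loop with forward A2 and return (A3*A4*A5) = (-8*s^4 + 34*s^3 - 32*s^2 - 10*s + 4)/(24*s^4 - 70*s^3 + 27*s^2 + 5*s + 2)
Step 3: cascade A1, [A2/(1+A2*(A3*A4*A5))], giving the overall T(s)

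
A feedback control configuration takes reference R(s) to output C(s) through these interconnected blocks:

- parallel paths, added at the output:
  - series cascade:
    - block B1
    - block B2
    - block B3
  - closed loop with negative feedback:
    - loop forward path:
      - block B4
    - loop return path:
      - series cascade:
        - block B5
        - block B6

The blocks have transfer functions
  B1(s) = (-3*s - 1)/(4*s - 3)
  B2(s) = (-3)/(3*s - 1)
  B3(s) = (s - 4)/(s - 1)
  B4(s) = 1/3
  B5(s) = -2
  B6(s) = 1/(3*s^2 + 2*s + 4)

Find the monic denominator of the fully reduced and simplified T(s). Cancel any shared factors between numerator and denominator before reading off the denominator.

Answer: s^5 - 17*s^4/12 + 19*s^3/18 - 181*s^2/108 + 71*s/54 - 5/18

Working:
Step 1: combine B1, B2, B3 in series -> (9*s^2 - 33*s - 12)/(12*s^3 - 25*s^2 + 16*s - 3)
Step 2: cascade B5, B6 -> (-2)/(3*s^2 + 2*s + 4)
Step 3: feedback reduction of B4, (B5*B6) -> (3*s^2 + 2*s + 4)/(9*s^2 + 6*s + 10)
Step 4: sum the parallel branches (B1*B2*B3), [B4/(1+B4*(B5*B6))] -> (36*s^5 + 30*s^4 - 197*s^3 - 293*s^2 - 344*s - 132)/(108*s^5 - 153*s^4 + 114*s^3 - 181*s^2 + 142*s - 30)
No further cancellation is possible in the step-4 result, so that is T(s). Its denominator becomes monic after dividing by the leading coefficient 108.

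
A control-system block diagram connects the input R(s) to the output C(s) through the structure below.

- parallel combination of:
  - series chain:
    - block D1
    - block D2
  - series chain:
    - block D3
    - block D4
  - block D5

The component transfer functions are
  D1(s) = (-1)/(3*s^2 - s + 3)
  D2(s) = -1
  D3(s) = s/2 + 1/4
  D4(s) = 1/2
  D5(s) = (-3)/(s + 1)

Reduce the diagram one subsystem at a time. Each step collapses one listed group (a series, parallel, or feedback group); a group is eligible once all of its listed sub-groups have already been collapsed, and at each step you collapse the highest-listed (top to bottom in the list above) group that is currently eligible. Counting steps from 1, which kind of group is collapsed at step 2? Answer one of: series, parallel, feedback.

[1] combine D1, D2 in series
[2] cascade D3, D4
[3] add (D1*D2), (D3*D4), D5 (parallel)
So the answer for step 2 is series.

Final answer: series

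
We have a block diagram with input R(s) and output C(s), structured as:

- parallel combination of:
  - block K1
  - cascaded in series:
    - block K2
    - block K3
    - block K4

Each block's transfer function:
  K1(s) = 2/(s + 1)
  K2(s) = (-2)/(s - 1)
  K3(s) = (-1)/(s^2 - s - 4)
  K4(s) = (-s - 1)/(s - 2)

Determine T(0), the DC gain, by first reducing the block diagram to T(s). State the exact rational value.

1. cascade K2, K3, K4; result (-2*s - 2)/(s^4 - 4*s^3 + s^2 + 10*s - 8)
2. parallel reduction of K1, (K2*K3*K4); result (2*s^4 - 8*s^3 + 16*s - 18)/(s^5 - 3*s^4 - 3*s^3 + 11*s^2 + 2*s - 8)
DC gain: substitute s = 0 into T(s) from step 2: T(0) = -18/(-8) = 9/4.

Answer: 9/4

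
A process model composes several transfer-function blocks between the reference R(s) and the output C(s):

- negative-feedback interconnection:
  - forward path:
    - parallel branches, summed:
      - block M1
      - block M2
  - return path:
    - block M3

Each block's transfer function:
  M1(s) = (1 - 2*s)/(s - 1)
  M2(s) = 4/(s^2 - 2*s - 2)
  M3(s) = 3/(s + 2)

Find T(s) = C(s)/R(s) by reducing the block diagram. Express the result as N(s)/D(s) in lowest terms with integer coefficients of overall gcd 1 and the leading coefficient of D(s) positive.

Answer: (-2*s^4 + s^3 + 16*s^2 + 6*s - 12)/(s^4 - 7*s^3 + 9*s^2 + 20*s - 14)

Working:
1. add M1, M2 (parallel) gives (-2*s^3 + 5*s^2 + 6*s - 6)/(s^3 - 3*s^2 + 2)
2. apply the feedback formula to (M1+M2), M3: this yields T(s), and no further normalization is needed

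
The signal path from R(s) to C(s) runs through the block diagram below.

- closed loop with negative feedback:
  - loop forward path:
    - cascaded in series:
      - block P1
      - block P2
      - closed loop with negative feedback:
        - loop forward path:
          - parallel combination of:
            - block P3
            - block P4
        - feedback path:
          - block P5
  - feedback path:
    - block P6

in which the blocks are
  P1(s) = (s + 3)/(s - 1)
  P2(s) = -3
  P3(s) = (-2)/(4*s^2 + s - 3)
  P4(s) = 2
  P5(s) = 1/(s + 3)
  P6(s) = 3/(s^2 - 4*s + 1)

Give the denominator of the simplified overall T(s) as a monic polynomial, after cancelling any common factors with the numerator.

Reducing step by step:

Step 1 - sum the parallel branches P3, P4, giving (8*s^2 + 2*s - 8)/(4*s^2 + s - 3)
Step 2 - close the feedback loop around (P3+P4), P5, giving (8*s^3 + 26*s^2 - 2*s - 24)/(4*s^3 + 21*s^2 + 2*s - 17)
Step 3 - combine P1, P2, [(P3+P4)/(1+(P3+P4)*P5)] in series, giving (-24*s^4 - 150*s^3 - 228*s^2 + 90*s + 216)/(4*s^4 + 17*s^3 - 19*s^2 - 19*s + 17)
Step 4 - reduce the feedback loop with forward (P1*P2*[(P3+P4)/(1+(P3+P4)*P5)]) and return P6, giving (-24*s^6 - 54*s^5 + 348*s^4 + 852*s^3 - 372*s^2 - 774*s + 216)/(4*s^6 + s^5 - 155*s^4 - 376*s^3 - 610*s^2 + 183*s + 665)
No further cancellation is possible in the step-4 result, so that is T(s). Its denominator becomes monic after dividing by the leading coefficient 4.

Answer: s^6 + s^5/4 - 155*s^4/4 - 94*s^3 - 305*s^2/2 + 183*s/4 + 665/4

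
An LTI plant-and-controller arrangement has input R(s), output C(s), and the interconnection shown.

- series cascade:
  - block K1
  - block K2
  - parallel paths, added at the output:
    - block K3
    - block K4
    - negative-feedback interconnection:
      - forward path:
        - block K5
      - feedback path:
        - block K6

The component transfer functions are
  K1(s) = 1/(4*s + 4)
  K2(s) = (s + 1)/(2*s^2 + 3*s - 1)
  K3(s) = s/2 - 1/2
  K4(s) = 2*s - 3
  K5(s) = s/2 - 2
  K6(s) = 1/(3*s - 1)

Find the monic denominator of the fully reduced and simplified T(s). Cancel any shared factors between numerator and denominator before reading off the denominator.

Reducing step by step:

[1] reduce the feedback loop with forward K5 and return K6; result (3*s^2 - 13*s + 4)/(7*s - 6)
[2] add K3, K4, [K5/(1+K5*K6)] (parallel); result (41*s^2 - 105*s + 50)/(14*s - 12)
[3] reduce the series chain K1, K2, (K3+K4+[K5/(1+K5*K6)]); result (41*s^2 - 105*s + 50)/(112*s^3 + 72*s^2 - 200*s + 48)
T(s) is the step-3 result (common factors already cancelled). Leading coefficient of the denominator: 112. Divide through by 112 for the monic polynomial.

Answer: s^3 + 9*s^2/14 - 25*s/14 + 3/7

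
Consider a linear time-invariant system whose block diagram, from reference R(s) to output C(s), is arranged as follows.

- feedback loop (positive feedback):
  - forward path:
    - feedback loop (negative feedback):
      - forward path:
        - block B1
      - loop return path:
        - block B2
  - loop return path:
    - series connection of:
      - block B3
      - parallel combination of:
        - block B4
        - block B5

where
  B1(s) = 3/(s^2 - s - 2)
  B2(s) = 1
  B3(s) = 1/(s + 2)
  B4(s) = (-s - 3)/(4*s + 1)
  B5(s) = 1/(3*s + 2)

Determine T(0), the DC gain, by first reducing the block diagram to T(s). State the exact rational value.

First reduce the diagram to T(s).

Step 1. feedback reduction of B1, B2: 3/(s^2 - s + 1)
Step 2. combine B4, B5 in parallel: (-3*s^2 - 7*s - 5)/(12*s^2 + 11*s + 2)
Step 3. multiply B3, (B4+B5) (series): (-3*s^2 - 7*s - 5)/(12*s^3 + 35*s^2 + 24*s + 4)
Step 4. feedback reduction of [B1/(1+B1*B2)], (B3*(B4+B5)): (36*s^3 + 105*s^2 + 72*s + 12)/(12*s^5 + 23*s^4 + s^3 + 24*s^2 + 41*s + 19)
The step-4 result is T(s). Setting s = 0: T(0) = 12/19.

Answer: 12/19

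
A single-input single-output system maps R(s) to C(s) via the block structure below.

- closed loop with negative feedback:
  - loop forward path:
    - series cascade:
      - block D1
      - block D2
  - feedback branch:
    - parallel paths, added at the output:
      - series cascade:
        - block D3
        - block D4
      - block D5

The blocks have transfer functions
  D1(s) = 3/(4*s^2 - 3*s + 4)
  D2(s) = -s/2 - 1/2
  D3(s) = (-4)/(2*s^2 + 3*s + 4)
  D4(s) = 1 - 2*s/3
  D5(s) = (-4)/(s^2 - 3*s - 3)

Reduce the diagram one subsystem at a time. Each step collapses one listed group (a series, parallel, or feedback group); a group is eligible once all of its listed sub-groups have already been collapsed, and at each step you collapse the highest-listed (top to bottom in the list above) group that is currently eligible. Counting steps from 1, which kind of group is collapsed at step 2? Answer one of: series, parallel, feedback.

Answer: series

Working:
Step 1. series reduction of D1, D2
Step 2. combine D3, D4 in series
Step 3. sum the parallel branches (D3*D4), D5
Step 4. feedback reduction of (D1*D2), ((D3*D4)+D5)
The group at step 2 is a series group.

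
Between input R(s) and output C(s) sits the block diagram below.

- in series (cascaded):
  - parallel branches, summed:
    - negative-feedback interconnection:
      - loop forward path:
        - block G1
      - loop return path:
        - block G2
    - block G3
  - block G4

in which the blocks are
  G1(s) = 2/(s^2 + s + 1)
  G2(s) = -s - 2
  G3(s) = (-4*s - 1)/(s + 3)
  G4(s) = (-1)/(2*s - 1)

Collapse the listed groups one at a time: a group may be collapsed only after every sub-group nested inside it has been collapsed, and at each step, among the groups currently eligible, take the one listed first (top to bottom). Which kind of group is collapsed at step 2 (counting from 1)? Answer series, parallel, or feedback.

1. collapse the loop (G1 forward, G2 return)
2. combine [G1/(1+G1*G2)], G3 in parallel
3. multiply ([G1/(1+G1*G2)]+G3), G4 (series)
Step 2: parallel.

Answer: parallel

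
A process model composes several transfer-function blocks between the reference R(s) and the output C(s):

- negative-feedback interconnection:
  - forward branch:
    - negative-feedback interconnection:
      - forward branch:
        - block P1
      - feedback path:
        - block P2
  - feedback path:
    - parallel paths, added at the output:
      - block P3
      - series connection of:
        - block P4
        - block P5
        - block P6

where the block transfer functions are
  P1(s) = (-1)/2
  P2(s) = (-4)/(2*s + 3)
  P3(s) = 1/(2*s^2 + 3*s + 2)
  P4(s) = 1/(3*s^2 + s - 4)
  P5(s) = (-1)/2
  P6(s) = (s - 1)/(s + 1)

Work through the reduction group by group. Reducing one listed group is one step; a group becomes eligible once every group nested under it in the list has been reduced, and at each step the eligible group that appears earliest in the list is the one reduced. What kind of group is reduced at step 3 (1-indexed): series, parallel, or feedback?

Step 1. close the feedback loop around P1, P2
Step 2. combine P4, P5, P6 in series
Step 3. parallel reduction of P3, (P4*P5*P6)
Step 4. feedback reduction of [P1/(1+P1*P2)], (P3+(P4*P5*P6))
So the answer for step 3 is parallel.

Answer: parallel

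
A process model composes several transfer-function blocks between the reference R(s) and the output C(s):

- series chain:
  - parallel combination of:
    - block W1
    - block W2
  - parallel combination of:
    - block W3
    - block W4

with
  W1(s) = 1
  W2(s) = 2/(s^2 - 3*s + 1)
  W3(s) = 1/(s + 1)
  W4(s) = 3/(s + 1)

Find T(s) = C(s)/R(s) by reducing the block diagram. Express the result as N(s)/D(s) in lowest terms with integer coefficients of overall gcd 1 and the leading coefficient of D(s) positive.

Answer: (4*s^2 - 12*s + 12)/(s^3 - 2*s^2 - 2*s + 1)

Working:
(1) parallel reduction of W1, W2 gives (s^2 - 3*s + 3)/(s^2 - 3*s + 1)
(2) reduce the parallel group W3, W4 gives 4/(s + 1)
(3) cascade (W1+W2), (W3+W4), giving the overall T(s)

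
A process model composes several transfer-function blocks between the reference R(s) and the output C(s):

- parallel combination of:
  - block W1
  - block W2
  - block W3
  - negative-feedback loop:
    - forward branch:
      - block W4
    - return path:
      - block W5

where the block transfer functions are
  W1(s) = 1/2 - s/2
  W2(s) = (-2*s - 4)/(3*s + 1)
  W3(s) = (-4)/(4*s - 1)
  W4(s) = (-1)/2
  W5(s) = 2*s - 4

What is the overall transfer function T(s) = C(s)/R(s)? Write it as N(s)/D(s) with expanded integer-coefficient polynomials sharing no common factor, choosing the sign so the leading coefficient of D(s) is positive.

1. feedback reduction of W4, W5: 1/(2*s - 6)
2. parallel reduction of W1, W2, W3, [W4/(1+W4*W5)], which is the overall transfer function T(s) = C(s)/R(s) in lowest terms

Hence the answer: (-12*s^4 + 31*s^3 - 23*s^2 + 150*s + 2)/(24*s^3 - 70*s^2 - 8*s + 6)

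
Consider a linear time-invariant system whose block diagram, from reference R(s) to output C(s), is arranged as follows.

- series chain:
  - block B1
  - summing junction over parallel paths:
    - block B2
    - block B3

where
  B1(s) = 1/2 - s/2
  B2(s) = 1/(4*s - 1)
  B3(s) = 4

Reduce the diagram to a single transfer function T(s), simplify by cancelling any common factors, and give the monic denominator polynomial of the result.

Answer: s - 1/4

Working:
(1) combine B2, B3 in parallel: (16*s - 3)/(4*s - 1)
(2) multiply B1, (B2+B3) (series): (-16*s^2 + 19*s - 3)/(8*s - 2)
The result of step 2 is T(s) in lowest terms. Its denominator has leading coefficient 8; dividing the denominator through by 8 makes it monic.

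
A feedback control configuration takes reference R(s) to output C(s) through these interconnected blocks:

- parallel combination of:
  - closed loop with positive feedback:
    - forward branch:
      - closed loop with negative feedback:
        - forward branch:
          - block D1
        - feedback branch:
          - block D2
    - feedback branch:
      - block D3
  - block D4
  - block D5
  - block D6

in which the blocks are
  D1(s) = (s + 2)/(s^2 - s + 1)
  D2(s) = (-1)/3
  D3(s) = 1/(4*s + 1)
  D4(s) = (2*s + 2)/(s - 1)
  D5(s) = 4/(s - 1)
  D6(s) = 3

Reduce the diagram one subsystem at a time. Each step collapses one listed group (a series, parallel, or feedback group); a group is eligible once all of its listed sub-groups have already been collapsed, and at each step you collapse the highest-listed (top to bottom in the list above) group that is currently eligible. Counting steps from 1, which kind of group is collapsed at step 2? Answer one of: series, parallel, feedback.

Answer: feedback

Working:
(1) feedback reduction of D1, D2
(2) collapse the loop ([D1/(1+D1*D2)] forward, D3 return)
(3) add [[D1/(1+D1*D2)]/(1-[D1/(1+D1*D2)]*D3)], D4, D5, D6 (parallel)
The group at step 2 is a feedback group.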